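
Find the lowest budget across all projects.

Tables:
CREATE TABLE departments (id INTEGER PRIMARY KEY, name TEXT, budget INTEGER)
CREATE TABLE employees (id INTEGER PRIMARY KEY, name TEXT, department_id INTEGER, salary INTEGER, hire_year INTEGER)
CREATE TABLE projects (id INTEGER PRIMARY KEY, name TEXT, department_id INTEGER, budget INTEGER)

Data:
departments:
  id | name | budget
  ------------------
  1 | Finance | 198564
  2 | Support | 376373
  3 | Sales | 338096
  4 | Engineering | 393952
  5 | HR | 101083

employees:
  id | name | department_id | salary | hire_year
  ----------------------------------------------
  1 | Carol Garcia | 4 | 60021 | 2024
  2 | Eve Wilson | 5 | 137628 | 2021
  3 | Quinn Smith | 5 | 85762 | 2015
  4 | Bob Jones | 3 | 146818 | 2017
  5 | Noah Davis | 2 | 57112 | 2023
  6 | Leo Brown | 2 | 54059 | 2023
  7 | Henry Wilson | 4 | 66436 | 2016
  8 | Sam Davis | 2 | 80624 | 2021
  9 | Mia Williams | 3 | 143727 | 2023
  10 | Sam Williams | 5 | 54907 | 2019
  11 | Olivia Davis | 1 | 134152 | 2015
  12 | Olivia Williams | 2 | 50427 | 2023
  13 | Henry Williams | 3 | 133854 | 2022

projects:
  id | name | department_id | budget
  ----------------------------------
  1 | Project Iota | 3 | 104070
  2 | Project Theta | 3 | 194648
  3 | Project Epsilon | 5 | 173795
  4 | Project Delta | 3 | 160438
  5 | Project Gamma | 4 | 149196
SELECT MIN(budget) FROM projects

Execution result:
104070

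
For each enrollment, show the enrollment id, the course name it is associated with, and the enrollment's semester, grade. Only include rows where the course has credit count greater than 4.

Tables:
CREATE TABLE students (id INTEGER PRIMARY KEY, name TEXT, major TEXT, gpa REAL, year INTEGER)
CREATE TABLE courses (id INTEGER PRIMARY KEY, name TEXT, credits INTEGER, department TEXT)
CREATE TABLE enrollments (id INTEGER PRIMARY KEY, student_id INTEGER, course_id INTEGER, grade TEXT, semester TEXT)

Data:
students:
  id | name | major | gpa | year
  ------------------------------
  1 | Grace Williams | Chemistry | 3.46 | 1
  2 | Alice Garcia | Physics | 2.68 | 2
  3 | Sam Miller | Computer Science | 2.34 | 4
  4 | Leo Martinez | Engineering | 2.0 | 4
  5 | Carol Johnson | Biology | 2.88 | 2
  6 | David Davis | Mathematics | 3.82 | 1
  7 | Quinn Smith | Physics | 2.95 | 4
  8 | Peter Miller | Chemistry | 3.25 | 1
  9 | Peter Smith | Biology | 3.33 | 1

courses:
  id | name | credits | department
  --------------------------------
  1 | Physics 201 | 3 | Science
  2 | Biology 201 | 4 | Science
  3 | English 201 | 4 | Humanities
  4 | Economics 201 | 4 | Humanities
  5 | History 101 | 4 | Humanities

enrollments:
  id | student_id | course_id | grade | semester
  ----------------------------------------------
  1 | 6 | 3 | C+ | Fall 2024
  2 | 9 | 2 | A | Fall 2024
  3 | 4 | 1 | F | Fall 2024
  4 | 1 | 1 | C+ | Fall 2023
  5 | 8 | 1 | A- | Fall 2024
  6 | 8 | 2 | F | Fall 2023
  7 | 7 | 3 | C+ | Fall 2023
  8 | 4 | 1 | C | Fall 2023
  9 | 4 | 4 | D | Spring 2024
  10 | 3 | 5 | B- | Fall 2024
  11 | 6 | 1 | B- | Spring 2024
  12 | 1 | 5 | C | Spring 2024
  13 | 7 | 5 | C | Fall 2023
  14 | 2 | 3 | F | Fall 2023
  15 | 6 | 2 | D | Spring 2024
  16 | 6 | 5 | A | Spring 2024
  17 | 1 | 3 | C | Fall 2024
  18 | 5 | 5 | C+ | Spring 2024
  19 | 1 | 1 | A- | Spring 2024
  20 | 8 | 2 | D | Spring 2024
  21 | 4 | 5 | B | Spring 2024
SELECT c.id, p.name AS course, c.semester, c.grade FROM enrollments c JOIN courses p ON c.course_id = p.id WHERE p.credits > 4

Execution result:
(no rows)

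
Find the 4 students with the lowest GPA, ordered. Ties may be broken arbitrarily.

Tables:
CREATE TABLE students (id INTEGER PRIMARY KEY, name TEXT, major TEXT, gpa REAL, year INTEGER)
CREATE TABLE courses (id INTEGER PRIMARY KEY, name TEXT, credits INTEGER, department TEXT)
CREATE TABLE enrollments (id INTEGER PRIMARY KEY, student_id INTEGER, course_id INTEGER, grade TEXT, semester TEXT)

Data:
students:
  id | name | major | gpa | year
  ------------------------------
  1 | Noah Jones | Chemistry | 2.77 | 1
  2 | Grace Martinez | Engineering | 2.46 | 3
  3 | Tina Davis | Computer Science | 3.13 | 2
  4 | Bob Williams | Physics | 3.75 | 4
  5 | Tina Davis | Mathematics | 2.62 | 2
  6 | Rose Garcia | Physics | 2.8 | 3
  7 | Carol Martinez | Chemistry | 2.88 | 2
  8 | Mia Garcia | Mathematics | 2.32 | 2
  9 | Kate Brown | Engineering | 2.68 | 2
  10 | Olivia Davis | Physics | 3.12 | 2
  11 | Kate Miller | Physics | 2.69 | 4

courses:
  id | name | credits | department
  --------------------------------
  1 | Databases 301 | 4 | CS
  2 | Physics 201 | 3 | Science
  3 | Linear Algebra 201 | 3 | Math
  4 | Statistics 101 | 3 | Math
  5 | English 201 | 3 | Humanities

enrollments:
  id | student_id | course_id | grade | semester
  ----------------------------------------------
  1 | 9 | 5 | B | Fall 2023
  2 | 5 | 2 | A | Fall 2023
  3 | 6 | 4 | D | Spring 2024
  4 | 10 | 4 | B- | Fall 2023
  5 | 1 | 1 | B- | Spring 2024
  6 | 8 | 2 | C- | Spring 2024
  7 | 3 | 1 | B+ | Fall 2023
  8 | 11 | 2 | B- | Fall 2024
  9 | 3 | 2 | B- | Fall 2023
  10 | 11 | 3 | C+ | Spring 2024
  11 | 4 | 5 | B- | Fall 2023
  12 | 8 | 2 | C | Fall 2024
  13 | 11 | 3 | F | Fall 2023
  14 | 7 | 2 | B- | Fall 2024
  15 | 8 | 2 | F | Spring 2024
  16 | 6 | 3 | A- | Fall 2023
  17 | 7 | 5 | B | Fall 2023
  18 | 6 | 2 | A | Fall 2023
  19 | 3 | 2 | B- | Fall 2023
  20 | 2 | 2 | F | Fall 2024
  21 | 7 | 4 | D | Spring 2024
SELECT name, gpa FROM students ORDER BY gpa ASC LIMIT 4

Execution result:
name | gpa
Mia Garcia | 2.32
Grace Martinez | 2.46
Tina Davis | 2.62
Kate Brown | 2.68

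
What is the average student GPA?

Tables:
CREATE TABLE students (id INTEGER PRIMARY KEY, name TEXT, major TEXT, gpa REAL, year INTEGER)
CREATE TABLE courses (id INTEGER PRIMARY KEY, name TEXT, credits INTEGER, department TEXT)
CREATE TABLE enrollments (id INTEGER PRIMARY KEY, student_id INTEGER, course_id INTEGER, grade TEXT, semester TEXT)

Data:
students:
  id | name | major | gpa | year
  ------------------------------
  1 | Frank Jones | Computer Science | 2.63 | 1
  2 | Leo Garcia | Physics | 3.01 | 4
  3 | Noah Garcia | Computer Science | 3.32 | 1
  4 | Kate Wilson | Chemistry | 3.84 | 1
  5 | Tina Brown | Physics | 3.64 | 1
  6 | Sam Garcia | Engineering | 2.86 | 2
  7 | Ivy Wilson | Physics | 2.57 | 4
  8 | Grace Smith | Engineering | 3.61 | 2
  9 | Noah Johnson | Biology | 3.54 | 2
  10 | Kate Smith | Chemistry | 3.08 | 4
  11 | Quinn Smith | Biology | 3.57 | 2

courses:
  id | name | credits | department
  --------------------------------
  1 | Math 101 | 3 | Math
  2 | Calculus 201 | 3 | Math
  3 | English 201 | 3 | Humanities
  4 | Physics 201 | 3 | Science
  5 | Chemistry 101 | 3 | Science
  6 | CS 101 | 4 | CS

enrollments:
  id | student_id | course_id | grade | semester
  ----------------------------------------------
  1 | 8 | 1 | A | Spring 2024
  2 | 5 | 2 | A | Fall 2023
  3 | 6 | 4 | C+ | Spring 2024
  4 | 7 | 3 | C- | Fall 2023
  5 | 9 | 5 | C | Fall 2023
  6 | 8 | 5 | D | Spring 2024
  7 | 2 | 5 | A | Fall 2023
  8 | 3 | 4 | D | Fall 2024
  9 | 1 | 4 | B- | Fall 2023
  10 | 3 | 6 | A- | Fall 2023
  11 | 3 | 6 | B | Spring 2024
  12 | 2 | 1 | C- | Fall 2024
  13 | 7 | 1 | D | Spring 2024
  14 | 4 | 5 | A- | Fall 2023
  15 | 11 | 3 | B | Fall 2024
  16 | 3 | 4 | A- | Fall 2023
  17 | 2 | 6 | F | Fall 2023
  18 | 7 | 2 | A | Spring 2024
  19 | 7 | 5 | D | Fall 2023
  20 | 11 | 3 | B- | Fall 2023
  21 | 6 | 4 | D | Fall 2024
SELECT AVG(gpa) FROM students

Execution result:
3.24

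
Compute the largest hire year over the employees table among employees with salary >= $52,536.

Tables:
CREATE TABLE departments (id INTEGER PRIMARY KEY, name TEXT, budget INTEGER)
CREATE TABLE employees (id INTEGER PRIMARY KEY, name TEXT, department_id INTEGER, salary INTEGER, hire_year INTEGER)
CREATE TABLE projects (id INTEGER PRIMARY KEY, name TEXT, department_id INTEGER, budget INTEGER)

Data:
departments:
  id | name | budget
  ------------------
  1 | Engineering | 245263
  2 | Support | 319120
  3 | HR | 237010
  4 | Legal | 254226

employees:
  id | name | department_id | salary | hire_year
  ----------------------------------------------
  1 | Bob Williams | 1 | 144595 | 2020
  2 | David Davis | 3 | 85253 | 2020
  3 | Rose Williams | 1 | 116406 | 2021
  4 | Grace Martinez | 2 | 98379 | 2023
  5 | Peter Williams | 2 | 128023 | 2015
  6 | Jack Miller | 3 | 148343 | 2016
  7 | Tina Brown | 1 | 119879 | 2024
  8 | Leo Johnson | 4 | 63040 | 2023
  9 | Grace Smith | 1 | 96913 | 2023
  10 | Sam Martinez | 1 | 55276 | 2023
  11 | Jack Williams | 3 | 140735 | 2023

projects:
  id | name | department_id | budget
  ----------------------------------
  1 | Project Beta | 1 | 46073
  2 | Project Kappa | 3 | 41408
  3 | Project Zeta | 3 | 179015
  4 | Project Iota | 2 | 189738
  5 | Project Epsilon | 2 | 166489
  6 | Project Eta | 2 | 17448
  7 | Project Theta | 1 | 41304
SELECT MAX(hire_year) FROM employees WHERE salary >= 52536

Execution result:
2024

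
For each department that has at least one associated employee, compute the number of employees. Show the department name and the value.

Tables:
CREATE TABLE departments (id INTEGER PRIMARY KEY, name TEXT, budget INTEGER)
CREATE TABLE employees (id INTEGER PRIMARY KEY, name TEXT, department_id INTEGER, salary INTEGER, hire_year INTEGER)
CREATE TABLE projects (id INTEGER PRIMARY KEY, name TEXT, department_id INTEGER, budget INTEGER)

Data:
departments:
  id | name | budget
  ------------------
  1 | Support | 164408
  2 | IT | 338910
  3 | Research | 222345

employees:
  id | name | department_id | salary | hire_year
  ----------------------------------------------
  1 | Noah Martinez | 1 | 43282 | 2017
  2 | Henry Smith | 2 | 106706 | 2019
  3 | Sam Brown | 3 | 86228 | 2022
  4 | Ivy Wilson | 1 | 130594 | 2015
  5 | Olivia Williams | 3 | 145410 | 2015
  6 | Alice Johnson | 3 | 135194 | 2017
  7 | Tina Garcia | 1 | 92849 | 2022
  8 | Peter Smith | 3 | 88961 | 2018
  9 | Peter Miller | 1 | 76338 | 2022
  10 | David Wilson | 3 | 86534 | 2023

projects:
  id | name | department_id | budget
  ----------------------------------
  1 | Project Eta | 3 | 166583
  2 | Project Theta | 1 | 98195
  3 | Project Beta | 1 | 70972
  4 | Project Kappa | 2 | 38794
SELECT p.name, COUNT(*) AS n FROM employees c JOIN departments p ON c.department_id = p.id GROUP BY p.id, p.name

Execution result:
name | n
Support | 4
IT | 1
Research | 5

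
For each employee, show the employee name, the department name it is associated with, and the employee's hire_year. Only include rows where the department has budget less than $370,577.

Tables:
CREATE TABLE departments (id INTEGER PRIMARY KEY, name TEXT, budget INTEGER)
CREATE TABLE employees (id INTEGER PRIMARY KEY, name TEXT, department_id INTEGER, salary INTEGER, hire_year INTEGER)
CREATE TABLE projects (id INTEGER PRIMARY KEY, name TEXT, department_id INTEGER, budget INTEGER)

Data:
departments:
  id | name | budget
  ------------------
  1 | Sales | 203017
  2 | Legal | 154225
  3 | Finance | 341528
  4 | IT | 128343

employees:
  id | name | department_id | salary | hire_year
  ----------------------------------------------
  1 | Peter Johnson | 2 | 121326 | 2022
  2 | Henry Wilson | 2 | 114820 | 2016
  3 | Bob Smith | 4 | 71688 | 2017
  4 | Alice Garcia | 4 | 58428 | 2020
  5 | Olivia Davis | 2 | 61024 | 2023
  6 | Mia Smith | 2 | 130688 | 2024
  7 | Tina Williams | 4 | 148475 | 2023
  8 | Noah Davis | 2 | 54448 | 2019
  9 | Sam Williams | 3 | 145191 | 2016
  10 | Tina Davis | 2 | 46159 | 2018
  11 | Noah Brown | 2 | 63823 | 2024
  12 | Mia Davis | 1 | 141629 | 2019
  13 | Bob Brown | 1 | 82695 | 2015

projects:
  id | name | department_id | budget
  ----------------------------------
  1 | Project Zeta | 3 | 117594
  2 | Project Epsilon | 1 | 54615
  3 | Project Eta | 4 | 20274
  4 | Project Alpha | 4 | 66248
SELECT c.name, p.name AS department, c.hire_year FROM employees c JOIN departments p ON c.department_id = p.id WHERE p.budget < 370577

Execution result:
name | department | hire_year
Peter Johnson | Legal | 2022
Henry Wilson | Legal | 2016
Bob Smith | IT | 2017
Alice Garcia | IT | 2020
Olivia Davis | Legal | 2023
Mia Smith | Legal | 2024
Tina Williams | IT | 2023
Noah Davis | Legal | 2019
Sam Williams | Finance | 2016
Tina Davis | Legal | 2018
Noah Brown | Legal | 2024
Mia Davis | Sales | 2019
Bob Brown | Sales | 2015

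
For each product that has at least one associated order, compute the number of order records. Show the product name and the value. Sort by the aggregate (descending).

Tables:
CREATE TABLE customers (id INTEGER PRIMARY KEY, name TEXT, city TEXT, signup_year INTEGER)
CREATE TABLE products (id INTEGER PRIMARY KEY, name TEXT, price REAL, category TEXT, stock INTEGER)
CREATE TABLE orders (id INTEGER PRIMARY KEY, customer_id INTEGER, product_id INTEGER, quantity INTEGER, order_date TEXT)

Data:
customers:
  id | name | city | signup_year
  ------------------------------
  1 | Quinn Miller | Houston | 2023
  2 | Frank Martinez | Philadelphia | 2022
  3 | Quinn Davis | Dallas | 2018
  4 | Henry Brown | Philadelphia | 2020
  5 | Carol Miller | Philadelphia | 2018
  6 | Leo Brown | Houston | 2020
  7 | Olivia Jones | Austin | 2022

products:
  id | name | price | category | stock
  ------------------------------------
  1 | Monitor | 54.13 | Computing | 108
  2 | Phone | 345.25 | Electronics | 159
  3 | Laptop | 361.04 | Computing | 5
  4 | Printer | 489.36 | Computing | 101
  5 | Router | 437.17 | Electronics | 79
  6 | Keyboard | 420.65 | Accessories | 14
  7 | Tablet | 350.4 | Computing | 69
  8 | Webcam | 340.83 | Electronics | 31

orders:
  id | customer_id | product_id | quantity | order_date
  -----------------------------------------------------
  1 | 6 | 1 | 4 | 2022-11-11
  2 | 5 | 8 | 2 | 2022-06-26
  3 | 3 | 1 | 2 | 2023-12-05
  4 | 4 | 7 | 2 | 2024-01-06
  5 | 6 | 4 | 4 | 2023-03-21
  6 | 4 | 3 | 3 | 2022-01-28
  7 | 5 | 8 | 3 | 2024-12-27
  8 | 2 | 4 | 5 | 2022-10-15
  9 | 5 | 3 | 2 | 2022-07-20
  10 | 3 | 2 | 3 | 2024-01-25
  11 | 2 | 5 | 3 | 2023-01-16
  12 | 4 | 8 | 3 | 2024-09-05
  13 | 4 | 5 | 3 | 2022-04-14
SELECT p.name, COUNT(*) AS n FROM orders c JOIN products p ON c.product_id = p.id GROUP BY p.id, p.name ORDER BY n DESC

Execution result:
name | n
Webcam | 3
Monitor | 2
Laptop | 2
Printer | 2
Router | 2
Phone | 1
Tablet | 1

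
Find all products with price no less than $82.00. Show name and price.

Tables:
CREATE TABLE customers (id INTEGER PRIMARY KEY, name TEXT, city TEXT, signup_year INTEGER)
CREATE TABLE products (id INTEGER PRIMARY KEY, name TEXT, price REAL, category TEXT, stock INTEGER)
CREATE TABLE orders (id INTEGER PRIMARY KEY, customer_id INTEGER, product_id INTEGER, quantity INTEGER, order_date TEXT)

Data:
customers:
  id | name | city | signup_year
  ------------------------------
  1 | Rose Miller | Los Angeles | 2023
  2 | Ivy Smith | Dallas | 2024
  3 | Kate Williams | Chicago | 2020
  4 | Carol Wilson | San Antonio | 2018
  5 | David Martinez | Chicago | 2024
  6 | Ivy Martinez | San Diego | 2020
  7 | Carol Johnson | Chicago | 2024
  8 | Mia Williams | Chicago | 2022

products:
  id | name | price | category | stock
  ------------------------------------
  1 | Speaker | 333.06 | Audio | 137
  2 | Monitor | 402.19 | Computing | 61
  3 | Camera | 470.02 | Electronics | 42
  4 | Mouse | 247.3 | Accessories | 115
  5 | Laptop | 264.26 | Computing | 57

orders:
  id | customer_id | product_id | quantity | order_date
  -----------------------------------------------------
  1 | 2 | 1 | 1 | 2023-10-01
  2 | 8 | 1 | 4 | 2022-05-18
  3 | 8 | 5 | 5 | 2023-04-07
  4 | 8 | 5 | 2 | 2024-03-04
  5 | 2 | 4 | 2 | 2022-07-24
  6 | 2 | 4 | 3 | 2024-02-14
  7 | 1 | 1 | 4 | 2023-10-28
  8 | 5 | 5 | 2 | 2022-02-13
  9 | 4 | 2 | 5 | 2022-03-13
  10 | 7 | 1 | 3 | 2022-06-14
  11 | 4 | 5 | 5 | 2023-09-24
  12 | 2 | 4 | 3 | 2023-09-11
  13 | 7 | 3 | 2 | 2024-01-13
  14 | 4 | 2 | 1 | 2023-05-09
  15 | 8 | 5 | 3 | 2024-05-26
SELECT name, price FROM products WHERE price >= 82.0

Execution result:
name | price
Speaker | 333.06
Monitor | 402.19
Camera | 470.02
Mouse | 247.30
Laptop | 264.26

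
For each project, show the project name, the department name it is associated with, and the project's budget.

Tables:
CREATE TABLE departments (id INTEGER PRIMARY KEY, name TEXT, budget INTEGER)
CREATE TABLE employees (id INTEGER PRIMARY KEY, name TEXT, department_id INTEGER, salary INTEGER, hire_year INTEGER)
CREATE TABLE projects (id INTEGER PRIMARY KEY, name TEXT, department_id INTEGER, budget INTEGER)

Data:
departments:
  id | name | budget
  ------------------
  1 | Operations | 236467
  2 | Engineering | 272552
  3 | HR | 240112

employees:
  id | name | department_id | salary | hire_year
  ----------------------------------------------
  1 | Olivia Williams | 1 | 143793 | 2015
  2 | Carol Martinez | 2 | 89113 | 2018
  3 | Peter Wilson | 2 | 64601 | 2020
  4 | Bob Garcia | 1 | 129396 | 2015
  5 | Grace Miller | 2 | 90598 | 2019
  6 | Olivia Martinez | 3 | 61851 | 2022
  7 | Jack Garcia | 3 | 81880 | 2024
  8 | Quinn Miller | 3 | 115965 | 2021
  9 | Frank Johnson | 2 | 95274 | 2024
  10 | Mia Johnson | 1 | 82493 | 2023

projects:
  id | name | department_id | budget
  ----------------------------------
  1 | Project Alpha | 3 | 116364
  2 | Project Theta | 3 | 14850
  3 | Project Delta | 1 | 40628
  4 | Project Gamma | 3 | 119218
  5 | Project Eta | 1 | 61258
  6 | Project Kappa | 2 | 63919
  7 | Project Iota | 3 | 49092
SELECT c.name, p.name AS department, c.budget FROM projects c JOIN departments p ON c.department_id = p.id

Execution result:
name | department | budget
Project Alpha | HR | 116364
Project Theta | HR | 14850
Project Delta | Operations | 40628
Project Gamma | HR | 119218
Project Eta | Operations | 61258
Project Kappa | Engineering | 63919
Project Iota | HR | 49092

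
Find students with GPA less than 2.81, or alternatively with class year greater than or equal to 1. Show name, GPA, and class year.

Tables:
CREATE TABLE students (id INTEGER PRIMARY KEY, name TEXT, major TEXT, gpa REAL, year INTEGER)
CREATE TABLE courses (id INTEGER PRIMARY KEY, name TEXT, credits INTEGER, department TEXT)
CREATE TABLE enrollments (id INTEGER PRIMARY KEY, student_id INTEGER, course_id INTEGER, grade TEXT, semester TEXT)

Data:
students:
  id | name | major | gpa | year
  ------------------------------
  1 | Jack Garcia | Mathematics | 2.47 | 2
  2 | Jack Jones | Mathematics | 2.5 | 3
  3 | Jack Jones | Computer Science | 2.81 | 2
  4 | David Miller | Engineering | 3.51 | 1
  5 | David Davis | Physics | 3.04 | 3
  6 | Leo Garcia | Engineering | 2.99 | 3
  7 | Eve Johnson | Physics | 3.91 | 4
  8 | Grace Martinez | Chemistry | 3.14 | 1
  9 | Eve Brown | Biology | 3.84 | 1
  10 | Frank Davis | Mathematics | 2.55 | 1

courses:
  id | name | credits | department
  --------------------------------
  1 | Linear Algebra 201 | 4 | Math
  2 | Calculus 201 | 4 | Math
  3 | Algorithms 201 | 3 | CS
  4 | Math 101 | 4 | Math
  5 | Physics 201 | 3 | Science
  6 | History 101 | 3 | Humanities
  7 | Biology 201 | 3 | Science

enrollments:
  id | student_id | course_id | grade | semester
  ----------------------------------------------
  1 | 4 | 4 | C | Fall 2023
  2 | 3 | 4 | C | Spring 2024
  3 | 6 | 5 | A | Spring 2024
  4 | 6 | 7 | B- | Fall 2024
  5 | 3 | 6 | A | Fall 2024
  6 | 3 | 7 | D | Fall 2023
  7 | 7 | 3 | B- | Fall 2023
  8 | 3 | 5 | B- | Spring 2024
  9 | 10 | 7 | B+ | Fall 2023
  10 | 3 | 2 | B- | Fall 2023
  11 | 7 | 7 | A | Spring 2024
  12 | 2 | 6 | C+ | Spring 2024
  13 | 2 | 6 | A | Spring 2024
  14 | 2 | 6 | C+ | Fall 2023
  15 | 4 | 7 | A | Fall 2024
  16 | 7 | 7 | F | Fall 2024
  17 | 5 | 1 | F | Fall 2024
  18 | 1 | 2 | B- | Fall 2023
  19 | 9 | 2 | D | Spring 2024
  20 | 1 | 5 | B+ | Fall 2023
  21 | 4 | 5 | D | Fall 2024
SELECT name, gpa, year FROM students WHERE gpa < 2.81 OR year >= 1

Execution result:
name | gpa | year
Jack Garcia | 2.47 | 2
Jack Jones | 2.50 | 3
Jack Jones | 2.81 | 2
David Miller | 3.51 | 1
David Davis | 3.04 | 3
Leo Garcia | 2.99 | 3
Eve Johnson | 3.91 | 4
Grace Martinez | 3.14 | 1
Eve Brown | 3.84 | 1
Frank Davis | 2.55 | 1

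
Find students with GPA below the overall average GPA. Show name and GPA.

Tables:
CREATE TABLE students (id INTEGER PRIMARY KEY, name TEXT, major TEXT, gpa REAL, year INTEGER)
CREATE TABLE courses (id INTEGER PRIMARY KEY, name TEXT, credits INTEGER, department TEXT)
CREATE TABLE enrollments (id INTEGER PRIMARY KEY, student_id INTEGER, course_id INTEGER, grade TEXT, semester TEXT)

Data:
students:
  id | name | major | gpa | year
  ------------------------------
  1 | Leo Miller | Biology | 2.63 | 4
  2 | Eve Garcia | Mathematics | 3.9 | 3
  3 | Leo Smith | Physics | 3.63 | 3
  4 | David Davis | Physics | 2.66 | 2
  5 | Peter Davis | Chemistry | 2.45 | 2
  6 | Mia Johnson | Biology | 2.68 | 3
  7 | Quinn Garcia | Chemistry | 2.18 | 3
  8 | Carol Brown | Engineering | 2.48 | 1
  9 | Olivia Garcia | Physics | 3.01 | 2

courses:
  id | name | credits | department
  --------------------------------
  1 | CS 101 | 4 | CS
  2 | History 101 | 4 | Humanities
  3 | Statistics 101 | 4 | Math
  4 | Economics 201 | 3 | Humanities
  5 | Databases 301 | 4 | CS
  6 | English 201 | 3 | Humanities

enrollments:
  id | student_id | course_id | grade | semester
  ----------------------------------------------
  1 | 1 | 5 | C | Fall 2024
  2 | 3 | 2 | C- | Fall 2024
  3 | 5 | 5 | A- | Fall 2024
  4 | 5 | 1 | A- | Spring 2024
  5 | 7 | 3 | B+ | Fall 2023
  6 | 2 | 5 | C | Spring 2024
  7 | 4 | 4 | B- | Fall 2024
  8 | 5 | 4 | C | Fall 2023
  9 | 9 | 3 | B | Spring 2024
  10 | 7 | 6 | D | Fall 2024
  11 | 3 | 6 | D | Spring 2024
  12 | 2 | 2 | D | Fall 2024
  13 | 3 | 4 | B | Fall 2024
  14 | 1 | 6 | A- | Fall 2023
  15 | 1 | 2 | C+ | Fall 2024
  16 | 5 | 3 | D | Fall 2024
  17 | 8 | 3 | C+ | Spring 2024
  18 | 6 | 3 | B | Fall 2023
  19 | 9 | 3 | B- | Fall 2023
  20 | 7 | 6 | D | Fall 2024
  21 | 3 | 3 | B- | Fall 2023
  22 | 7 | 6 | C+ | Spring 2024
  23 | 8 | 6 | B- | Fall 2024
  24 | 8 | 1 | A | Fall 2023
SELECT name, gpa FROM students WHERE gpa < (SELECT AVG(gpa) FROM students)

Execution result:
name | gpa
Leo Miller | 2.63
David Davis | 2.66
Peter Davis | 2.45
Mia Johnson | 2.68
Quinn Garcia | 2.18
Carol Brown | 2.48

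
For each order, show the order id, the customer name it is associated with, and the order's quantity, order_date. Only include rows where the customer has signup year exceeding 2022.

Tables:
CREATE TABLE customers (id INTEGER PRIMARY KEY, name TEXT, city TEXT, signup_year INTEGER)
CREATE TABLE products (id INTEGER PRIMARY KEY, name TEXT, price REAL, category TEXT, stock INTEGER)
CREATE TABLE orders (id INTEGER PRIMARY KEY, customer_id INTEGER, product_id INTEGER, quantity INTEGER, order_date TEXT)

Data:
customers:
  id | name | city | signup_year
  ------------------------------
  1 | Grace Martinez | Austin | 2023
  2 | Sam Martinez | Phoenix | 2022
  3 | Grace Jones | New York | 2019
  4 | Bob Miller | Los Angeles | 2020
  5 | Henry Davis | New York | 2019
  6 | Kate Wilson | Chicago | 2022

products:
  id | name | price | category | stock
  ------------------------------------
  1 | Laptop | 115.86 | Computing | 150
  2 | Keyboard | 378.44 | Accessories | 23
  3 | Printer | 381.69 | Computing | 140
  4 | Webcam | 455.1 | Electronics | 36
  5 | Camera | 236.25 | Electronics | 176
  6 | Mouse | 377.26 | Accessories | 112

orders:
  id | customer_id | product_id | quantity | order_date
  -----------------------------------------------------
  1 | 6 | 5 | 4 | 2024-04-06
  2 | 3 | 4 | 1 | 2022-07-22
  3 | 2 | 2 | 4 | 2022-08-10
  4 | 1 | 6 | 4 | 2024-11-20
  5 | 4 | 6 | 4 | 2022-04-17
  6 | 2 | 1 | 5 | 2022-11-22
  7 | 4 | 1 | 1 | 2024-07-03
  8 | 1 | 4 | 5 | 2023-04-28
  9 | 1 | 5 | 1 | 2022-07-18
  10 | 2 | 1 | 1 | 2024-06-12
SELECT c.id, p.name AS customer, c.quantity, c.order_date FROM orders c JOIN customers p ON c.customer_id = p.id WHERE p.signup_year > 2022

Execution result:
id | customer | quantity | order_date
4 | Grace Martinez | 4 | 2024-11-20
8 | Grace Martinez | 5 | 2023-04-28
9 | Grace Martinez | 1 | 2022-07-18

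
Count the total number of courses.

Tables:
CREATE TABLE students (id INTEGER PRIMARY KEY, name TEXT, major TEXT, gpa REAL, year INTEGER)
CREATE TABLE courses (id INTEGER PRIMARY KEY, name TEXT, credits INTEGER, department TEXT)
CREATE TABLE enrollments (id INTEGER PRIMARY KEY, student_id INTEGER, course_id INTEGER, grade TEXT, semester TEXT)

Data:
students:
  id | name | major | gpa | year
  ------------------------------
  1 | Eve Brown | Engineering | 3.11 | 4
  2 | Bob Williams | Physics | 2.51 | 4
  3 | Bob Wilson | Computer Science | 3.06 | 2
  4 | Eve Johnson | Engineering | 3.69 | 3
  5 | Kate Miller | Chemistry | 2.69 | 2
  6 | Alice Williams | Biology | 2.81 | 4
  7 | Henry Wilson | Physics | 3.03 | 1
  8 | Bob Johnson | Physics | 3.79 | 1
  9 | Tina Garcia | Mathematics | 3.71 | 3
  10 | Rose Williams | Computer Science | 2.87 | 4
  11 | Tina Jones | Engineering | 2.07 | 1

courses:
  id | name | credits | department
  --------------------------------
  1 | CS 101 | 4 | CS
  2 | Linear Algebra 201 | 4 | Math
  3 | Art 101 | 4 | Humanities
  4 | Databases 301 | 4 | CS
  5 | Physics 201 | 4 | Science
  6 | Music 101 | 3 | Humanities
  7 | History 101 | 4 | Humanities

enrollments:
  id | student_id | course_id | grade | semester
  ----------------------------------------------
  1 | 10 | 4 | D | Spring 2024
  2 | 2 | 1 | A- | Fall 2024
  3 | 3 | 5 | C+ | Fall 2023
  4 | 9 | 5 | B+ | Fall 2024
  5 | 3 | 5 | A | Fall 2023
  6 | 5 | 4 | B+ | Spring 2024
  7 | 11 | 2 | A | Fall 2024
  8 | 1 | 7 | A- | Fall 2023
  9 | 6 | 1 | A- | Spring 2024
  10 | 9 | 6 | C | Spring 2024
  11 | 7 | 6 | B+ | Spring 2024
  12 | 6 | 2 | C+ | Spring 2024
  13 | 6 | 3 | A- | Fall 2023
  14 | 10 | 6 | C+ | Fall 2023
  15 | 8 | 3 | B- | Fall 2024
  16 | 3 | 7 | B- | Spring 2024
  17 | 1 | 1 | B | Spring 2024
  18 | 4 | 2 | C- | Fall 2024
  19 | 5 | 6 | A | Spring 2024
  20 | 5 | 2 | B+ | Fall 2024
SELECT COUNT(*) FROM courses

Execution result:
7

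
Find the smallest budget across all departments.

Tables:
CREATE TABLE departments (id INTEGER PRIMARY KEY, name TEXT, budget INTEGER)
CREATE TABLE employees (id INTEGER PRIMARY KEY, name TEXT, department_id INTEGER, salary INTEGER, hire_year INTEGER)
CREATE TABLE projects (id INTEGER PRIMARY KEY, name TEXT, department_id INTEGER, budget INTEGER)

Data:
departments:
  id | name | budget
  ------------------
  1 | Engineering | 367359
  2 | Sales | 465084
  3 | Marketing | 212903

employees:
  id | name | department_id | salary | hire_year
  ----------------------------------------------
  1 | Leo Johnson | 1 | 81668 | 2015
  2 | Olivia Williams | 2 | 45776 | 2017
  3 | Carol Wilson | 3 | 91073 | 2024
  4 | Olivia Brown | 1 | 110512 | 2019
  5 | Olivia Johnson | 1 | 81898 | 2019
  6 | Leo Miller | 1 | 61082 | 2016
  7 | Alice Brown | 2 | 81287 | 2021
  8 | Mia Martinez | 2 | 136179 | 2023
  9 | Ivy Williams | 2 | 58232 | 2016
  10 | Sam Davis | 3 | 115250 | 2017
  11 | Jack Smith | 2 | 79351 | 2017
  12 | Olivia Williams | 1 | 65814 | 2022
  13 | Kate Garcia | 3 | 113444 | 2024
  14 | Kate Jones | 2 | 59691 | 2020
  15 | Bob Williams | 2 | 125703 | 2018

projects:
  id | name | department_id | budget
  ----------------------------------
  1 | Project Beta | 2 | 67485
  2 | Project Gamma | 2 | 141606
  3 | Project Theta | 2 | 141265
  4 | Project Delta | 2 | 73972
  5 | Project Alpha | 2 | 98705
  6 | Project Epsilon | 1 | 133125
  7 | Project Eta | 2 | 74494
SELECT MIN(budget) FROM departments

Execution result:
212903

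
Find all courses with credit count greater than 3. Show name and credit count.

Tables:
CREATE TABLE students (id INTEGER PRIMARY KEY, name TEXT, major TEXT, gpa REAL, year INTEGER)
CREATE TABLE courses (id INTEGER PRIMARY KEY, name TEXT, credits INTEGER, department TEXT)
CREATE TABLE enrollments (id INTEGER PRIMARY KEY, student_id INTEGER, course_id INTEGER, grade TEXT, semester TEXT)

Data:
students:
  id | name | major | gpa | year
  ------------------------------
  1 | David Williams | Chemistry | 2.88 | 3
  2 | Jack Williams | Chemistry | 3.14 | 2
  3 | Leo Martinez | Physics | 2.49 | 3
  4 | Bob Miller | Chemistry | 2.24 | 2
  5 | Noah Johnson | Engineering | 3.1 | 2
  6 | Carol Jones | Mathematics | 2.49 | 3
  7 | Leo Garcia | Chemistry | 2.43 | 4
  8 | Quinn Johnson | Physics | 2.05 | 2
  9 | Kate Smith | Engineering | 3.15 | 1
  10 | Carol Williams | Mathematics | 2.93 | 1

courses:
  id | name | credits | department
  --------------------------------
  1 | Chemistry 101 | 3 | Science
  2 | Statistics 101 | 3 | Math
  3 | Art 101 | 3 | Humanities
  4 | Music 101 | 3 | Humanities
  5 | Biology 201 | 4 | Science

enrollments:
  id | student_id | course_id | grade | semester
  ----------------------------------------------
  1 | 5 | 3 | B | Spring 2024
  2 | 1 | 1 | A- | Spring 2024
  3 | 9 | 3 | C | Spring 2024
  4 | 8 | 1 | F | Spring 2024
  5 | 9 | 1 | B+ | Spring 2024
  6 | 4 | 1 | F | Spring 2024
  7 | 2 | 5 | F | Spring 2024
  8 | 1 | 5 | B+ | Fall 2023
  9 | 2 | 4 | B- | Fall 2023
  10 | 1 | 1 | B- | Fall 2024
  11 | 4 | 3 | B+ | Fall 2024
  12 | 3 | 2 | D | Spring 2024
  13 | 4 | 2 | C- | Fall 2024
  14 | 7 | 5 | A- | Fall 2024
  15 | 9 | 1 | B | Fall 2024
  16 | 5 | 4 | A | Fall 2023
SELECT name, credits FROM courses WHERE credits > 3

Execution result:
name | credits
Biology 201 | 4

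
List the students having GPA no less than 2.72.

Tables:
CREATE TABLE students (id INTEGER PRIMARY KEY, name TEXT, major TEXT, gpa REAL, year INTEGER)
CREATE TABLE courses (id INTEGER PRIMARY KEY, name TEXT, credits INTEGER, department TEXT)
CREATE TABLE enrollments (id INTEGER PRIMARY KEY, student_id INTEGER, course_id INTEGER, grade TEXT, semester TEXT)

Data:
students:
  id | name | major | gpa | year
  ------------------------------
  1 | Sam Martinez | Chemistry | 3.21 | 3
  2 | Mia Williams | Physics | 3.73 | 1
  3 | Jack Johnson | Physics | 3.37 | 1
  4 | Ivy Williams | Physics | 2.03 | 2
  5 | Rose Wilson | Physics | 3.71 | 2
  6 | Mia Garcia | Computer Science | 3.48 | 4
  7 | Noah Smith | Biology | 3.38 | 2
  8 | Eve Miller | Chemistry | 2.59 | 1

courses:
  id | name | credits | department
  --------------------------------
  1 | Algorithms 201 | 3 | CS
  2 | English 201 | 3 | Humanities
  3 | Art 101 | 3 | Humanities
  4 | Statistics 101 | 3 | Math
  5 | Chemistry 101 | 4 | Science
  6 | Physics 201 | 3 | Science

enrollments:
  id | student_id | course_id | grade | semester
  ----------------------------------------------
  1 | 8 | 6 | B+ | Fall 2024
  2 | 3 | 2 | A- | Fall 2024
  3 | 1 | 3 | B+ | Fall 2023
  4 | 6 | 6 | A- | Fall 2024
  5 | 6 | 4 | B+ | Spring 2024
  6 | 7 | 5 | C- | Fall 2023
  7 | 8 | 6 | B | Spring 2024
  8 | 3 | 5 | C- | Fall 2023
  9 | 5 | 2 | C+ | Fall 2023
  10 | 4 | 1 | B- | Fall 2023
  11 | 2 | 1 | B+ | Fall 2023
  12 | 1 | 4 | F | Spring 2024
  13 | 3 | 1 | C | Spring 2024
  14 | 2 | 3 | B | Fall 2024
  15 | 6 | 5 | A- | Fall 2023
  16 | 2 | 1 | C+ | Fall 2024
SELECT name, gpa FROM students WHERE gpa >= 2.72

Execution result:
name | gpa
Sam Martinez | 3.21
Mia Williams | 3.73
Jack Johnson | 3.37
Rose Wilson | 3.71
Mia Garcia | 3.48
Noah Smith | 3.38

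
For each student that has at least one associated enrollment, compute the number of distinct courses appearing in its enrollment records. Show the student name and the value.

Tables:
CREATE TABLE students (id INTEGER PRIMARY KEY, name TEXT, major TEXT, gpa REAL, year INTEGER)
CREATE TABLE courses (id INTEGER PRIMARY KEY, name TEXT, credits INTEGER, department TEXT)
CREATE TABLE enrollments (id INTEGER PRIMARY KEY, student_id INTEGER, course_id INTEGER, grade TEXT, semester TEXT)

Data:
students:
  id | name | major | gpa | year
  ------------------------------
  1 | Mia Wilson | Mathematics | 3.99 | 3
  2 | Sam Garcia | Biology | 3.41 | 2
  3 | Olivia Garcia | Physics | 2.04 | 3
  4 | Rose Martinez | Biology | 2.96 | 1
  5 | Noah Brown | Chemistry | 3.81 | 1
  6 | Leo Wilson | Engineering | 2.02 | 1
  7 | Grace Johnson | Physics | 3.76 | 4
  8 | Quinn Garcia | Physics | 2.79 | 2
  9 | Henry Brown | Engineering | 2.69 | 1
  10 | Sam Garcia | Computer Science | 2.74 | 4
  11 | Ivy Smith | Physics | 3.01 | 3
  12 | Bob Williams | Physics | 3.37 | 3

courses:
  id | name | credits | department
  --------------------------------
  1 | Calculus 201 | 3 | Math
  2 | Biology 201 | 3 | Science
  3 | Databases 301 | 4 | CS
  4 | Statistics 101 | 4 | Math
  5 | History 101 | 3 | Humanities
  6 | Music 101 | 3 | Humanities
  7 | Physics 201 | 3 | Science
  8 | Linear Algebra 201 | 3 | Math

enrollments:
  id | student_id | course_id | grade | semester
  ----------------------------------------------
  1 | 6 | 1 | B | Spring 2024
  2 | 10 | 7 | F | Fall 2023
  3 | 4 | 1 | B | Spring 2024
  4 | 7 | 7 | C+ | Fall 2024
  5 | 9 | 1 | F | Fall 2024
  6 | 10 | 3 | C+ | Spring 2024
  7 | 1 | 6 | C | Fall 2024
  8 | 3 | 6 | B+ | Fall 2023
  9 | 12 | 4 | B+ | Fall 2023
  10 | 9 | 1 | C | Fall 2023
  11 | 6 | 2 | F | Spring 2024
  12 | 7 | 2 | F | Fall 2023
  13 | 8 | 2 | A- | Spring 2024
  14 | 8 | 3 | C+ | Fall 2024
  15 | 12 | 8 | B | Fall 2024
SELECT p.name, COUNT(DISTINCT c.course_id) AS distinct_course_count FROM enrollments c JOIN students p ON c.student_id = p.id GROUP BY p.id, p.name

Execution result:
name | distinct_course_count
Mia Wilson | 1
Olivia Garcia | 1
Rose Martinez | 1
Leo Wilson | 2
Grace Johnson | 2
Quinn Garcia | 2
Henry Brown | 1
Sam Garcia | 2
Bob Williams | 2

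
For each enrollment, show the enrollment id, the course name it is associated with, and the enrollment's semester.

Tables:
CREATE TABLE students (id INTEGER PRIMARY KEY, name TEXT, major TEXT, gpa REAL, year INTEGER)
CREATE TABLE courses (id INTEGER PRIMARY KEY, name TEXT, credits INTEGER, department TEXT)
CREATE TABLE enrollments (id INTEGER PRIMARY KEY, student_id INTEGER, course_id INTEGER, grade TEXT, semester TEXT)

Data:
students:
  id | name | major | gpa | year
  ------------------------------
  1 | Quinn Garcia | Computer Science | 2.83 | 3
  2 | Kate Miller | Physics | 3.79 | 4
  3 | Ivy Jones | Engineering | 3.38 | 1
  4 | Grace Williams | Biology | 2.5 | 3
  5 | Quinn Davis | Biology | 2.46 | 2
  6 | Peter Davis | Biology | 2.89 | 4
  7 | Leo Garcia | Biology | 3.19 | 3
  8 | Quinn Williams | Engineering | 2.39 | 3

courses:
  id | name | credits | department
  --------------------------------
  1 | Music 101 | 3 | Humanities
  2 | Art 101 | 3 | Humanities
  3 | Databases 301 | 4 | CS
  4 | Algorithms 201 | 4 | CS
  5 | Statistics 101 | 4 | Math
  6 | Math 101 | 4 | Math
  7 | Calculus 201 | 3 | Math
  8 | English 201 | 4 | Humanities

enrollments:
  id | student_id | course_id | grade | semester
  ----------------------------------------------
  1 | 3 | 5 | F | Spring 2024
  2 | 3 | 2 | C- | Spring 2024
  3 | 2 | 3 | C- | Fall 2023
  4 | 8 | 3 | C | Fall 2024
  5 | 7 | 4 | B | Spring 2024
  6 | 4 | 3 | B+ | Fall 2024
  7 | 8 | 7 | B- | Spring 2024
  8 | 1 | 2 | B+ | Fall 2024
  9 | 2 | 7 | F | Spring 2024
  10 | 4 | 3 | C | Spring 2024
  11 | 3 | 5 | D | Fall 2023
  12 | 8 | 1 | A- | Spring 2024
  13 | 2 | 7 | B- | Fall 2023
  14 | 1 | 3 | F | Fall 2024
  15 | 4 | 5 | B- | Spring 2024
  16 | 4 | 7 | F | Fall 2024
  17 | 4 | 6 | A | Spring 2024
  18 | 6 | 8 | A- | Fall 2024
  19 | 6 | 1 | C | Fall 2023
SELECT c.id, p.name AS course, c.semester FROM enrollments c JOIN courses p ON c.course_id = p.id

Execution result:
id | course | semester
1 | Statistics 101 | Spring 2024
2 | Art 101 | Spring 2024
3 | Databases 301 | Fall 2023
4 | Databases 301 | Fall 2024
5 | Algorithms 201 | Spring 2024
6 | Databases 301 | Fall 2024
7 | Calculus 201 | Spring 2024
8 | Art 101 | Fall 2024
9 | Calculus 201 | Spring 2024
10 | Databases 301 | Spring 2024
11 | Statistics 101 | Fall 2023
12 | Music 101 | Spring 2024
13 | Calculus 201 | Fall 2023
14 | Databases 301 | Fall 2024
15 | Statistics 101 | Spring 2024
16 | Calculus 201 | Fall 2024
17 | Math 101 | Spring 2024
18 | English 201 | Fall 2024
19 | Music 101 | Fall 2023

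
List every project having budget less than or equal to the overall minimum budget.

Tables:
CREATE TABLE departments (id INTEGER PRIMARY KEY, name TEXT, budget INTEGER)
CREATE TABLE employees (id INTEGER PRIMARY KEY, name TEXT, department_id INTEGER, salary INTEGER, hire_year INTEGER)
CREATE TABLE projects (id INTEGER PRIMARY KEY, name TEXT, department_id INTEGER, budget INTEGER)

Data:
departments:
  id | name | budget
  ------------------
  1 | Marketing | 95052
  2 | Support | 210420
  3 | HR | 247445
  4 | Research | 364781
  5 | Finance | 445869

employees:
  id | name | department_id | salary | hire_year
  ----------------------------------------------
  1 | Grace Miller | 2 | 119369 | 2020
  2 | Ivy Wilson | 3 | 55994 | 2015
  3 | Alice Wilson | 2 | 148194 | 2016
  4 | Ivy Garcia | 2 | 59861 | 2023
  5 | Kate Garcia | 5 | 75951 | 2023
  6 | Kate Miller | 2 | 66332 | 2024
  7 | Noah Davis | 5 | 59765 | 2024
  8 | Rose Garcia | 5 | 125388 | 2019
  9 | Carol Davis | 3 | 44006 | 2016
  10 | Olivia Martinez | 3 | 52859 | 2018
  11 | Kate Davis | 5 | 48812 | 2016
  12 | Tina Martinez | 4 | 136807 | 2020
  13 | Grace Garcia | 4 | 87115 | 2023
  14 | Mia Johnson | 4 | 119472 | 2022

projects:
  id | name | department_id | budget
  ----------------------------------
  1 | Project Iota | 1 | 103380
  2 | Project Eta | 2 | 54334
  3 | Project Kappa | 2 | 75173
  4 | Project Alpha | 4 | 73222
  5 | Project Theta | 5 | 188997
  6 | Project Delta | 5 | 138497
SELECT name, budget FROM projects WHERE budget <= (SELECT MIN(budget) FROM projects)

Execution result:
name | budget
Project Eta | 54334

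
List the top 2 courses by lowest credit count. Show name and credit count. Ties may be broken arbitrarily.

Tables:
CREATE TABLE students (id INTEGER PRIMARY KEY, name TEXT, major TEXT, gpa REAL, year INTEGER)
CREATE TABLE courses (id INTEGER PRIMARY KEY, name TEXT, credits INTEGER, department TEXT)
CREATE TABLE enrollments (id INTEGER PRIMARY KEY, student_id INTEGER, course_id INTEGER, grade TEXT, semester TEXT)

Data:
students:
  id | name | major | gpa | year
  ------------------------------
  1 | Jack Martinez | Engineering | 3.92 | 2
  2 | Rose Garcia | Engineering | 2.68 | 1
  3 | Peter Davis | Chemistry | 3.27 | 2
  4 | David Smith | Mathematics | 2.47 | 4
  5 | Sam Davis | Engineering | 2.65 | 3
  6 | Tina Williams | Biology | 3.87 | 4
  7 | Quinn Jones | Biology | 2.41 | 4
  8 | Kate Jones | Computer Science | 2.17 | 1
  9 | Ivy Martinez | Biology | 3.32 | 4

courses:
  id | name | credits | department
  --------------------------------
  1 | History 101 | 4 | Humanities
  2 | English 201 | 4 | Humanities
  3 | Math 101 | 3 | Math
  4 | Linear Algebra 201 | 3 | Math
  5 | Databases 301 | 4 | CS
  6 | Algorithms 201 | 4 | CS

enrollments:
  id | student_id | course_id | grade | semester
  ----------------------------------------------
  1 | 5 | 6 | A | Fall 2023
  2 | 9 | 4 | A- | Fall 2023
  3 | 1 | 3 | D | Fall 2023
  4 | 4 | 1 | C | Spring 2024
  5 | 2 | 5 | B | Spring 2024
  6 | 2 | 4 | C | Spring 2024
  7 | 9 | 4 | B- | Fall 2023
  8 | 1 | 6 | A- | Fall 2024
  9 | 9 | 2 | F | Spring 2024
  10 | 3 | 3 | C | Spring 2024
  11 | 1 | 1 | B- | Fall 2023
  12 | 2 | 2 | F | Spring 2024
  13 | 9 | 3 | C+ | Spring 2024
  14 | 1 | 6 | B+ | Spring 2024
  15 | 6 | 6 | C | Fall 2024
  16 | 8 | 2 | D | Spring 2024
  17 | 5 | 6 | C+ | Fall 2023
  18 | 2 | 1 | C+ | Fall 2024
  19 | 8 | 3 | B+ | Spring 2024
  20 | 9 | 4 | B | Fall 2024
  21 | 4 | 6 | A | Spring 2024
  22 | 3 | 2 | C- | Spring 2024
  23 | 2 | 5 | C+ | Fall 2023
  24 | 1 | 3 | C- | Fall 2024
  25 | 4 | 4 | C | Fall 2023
SELECT name, credits FROM courses ORDER BY credits ASC LIMIT 2

Execution result:
name | credits
Math 101 | 3
Linear Algebra 201 | 3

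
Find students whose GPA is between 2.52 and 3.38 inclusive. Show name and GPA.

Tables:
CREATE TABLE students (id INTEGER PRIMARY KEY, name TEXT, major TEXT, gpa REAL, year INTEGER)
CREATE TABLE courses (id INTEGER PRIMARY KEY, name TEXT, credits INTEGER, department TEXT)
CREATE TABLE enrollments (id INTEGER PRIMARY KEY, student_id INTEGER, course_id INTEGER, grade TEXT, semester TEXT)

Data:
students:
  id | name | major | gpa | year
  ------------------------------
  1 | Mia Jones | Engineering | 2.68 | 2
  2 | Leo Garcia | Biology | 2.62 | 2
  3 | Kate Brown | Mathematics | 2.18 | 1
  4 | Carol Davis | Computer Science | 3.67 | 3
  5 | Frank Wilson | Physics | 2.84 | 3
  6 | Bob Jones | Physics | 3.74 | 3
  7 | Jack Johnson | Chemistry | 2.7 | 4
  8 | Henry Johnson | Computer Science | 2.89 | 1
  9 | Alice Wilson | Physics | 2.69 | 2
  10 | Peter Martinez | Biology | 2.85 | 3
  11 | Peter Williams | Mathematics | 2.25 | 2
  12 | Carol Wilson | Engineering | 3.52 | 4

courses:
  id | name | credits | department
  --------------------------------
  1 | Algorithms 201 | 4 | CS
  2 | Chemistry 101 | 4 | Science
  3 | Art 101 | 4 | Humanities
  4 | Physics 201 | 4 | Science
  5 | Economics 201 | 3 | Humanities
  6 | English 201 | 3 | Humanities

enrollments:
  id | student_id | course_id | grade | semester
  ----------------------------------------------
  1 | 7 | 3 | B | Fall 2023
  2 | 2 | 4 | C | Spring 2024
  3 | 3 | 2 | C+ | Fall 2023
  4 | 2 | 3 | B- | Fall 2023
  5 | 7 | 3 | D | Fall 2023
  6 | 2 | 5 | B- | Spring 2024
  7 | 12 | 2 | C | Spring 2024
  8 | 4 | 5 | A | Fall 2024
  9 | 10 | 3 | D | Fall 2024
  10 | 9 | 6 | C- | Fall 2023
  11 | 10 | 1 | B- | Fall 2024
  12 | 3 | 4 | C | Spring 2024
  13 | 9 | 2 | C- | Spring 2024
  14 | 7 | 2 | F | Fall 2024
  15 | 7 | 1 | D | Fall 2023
SELECT name, gpa FROM students WHERE gpa BETWEEN 2.52 AND 3.38

Execution result:
name | gpa
Mia Jones | 2.68
Leo Garcia | 2.62
Frank Wilson | 2.84
Jack Johnson | 2.70
Henry Johnson | 2.89
Alice Wilson | 2.69
Peter Martinez | 2.85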